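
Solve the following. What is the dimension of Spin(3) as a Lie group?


Spin(n) double-covers SO(n); both have Lie algebra so(n) of dimension n(n-1)/2.
n = 3
n(n-1) = 3 * 2 = 6
dim Spin(3) = 6/2 = 3


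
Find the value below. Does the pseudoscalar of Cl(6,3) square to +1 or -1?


The pseudoscalar I = e1...e_n (product of all n generators) of Cl(p,q) satisfies I^2 = (-1)^(q + n(n-1)/2).
p = 6, q = 3, n = p + q = 9
n(n-1)/2 = 9 * 8 / 2 = 36
Exponent = q + n(n-1)/2 = 3 + 36 = 39
I^2 = (-1)^39 = -1


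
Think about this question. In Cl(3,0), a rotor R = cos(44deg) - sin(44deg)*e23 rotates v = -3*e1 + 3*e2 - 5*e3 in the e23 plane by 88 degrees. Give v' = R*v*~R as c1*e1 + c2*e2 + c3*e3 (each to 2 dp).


Rotor R = cos(44deg) - sin(44deg)*e23
Rotation angle theta = 2 * 44 = 88 degrees in the e23 plane (e2 -> e3).
The component perpendicular to the plane (e1) is invariant: v'_1 = v1 = -3.00
cos(88deg) = 0.0349, sin(88deg) = 0.9994
v'_2 = v2*cos(theta) - v3*sin(theta) = 3*0.0349 - (-5)*0.9994 = 5.10
v'_3 = v2*sin(theta) + v3*cos(theta) = 3*0.9994 + (-5)*0.0349 = 2.82
v' = -3.00*e1 + 5.10*e2 + 2.82*e3


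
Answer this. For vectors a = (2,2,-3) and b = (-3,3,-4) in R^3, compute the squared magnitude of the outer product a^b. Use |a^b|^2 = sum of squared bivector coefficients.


a wedge b = (a1*b2 - a2*b1)*e12 + (a1*b3 - a3*b1)*e13 + (a2*b3 - a3*b2)*e23
e12 coeff: 2*3 - 2*(-3) = 6 - (-6) = 12
e13 coeff: 2*(-4) - (-3)*(-3) = -8 - 9 = -17
e23 coeff: 2*(-4) - (-3)*3 = -8 - (-9) = 1
|a wedge b|^2 = 12^2 + (-17)^2 + 1^2
= 144 + 289 + 1
= 434


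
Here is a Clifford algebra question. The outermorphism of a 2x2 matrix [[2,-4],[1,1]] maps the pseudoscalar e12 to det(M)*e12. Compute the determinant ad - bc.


The outermorphism of a linear map f sends e1^e2 to f(e1)^f(e2).
f(e1) = 2*e1 + 1*e2
f(e2) = -4*e1 + 1*e2
f(e1) ^ f(e2) = (2*e1 + 1*e2) ^ (-4*e1 + 1*e2)
= 2*1*e12 + 1*(-4)*e21
= (2 - (-4))*e12
= 6*e12
Coefficient = 6


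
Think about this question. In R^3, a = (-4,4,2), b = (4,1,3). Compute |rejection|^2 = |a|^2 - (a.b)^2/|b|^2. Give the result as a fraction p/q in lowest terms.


|a|^2 = (-4)^2 + 4^2 + 2^2 = 36
|b|^2 = 4^2 + 1^2 + 3^2 = 26
a . b = (-4)*4 + 4*1 + 2*3 = -6
(a.b)^2 = (-6)^2 = 36
|rej|^2 = 36 - 36/26
= (936 - 36)/26
= 900/26
In lowest terms: 450/13


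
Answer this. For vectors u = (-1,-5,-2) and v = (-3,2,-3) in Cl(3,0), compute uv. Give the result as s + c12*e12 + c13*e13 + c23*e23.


In Cl(3,0): e_i^2 = 1, e_ie_j = -e_je_i for i != j.
Scalar part = u . v = (-1)*(-3) + (-5)*2 + (-2)*(-3)
= 3 + (-10) + 6 = -1
e12 coeff = (-1)*2 - (-5)*(-3) = -2 - 15 = -17
e13 coeff = (-1)*(-3) - (-2)*(-3) = 3 - 6 = -3
e23 coeff = (-5)*(-3) - (-2)*2 = 15 - (-4) = 19
uv = -1 - 17*e12 - 3*e13 + 19*e23


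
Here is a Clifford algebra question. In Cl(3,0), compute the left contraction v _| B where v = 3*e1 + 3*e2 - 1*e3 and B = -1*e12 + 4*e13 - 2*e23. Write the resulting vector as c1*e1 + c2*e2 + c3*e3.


Left contraction v _| B = <vB>_1 (grade-1 part of the geometric product vB).
Using e1_|e12 = e2, e2_|e12 = -e1, e1_|e13 = e3, e3_|e13 = -e1, e2_|e23 = e3, e3_|e23 = -e2:
e1 coeff: -v2*b12 - v3*b13 = -(3)*(-1) - (-1)*(4) = 7
e2 coeff: v1*b12 - v3*b23 = (3)*(-1) - (-1)*(-2) = -5
e3 coeff: v1*b13 + v2*b23 = (3)*(4) + (3)*(-2) = 6
v _| B = 7*e1 - 5*e2 + 6*e3


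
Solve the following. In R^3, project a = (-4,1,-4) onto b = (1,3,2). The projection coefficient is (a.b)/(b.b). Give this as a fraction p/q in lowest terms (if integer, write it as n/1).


Projection coefficient = (a . b) / (b . b)
a . b = (-4)*1 + 1*3 + (-4)*2
= -4 + 3 + (-8) = -9
b . b = 1^2 + 3^2 + 2^2
= 1 + 9 + 4 = 14
Coefficient = -9/14
In lowest terms: -9/14


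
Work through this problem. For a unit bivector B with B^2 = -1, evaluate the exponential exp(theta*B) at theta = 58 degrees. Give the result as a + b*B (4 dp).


For a unit bivector B with B^2 = -1, the exponential series gives
e^(theta*B) = cos(theta) + sin(theta)*B (the GA analogue of Euler's formula).
theta = 58 degrees = 1.012291 rad
cos(58 deg) = 0.5299
sin(58 deg) = 0.8480
exp(theta*B) = 0.5299 + 0.8480*B


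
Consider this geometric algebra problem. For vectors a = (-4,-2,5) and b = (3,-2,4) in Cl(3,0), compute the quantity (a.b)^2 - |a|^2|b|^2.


a . b = (-4)*3 + (-2)*(-2) + 5*4
= -12 + 4 + 20 = 12
|a|^2 = (-4)^2 + (-2)^2 + 5^2 = 45
|b|^2 = 3^2 + (-2)^2 + 4^2 = 29
(a.b)^2 = 12^2 = 144
|a|^2 * |b|^2 = 45 * 29 = 1305
Result = 144 - 1305 = -1161


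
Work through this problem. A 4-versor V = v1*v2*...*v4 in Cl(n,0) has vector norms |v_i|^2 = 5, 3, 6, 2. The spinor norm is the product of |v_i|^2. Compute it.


Spinor norm N(V) = |v1|^2 * |v2|^2 * ... * |v4|^2
= 5 * 3 * 6 * 2
Running product: 5, 15, 90, 180
N(V) = 180


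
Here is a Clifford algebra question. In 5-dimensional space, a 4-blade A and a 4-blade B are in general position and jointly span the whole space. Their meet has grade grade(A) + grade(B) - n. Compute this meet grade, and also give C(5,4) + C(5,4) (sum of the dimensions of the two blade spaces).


Meet grade = grade(A) + grade(B) - n
= 4 + 4 - 5 = 3
C(5,4) = 5
C(5,4) = 5
dim_A + dim_B = 5 + 5 = 10


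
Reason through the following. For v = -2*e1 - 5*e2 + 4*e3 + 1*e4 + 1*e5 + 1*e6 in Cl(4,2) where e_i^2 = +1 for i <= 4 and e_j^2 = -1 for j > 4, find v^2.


v^2 = sum of c_i^2 * e_i^2
Positive signature terms (e_i^2 = +1): (-2)^2 + (-5)^2 + 4^2 + 1^2 = 46
Negative signature terms (e_j^2 = -1): 1^2 + 1^2 = 2
v^2 = 46 - 2 = 44


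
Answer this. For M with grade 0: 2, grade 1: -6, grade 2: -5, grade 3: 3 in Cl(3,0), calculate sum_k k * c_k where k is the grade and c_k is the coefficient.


Grade-weighted sum = sum of grade_k * coefficient_k
0*2 = 0
1*(-6) = -6
2*(-5) = -10
3*3 = 9
Total = 0 + (-6) + (-10) + 9 = -7


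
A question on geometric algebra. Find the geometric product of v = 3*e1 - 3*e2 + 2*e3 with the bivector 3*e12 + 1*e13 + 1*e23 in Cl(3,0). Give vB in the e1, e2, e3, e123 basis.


vB has grade-1 (vector) and grade-3 (trivector) parts: vB = (v _| B) + (v ^ B).
Vector part <vB>_1:
  e1: -v2*b12 - v3*b13 = -(-3)*(3) - (2)*(1) = 7
  e2: v1*b12 - v3*b23 = (3)*(3) - (2)*(1) = 7
  e3: v1*b13 + v2*b23 = (3)*(1) + (-3)*(1) = 0
Trivector part <vB>_3:
  e123: v1*b23 - v2*b13 + v3*b12 = (3)*(1) - (-3)*(1) + (2)*(3) = 12
vB = 7*e1 + 7*e2 + 0*e3 + 12*e123


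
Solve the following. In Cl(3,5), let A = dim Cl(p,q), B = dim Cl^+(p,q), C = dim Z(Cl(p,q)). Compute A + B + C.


n = 3 + 5 = 8
Total dim = 2^8 = 256
Even subalgebra dim = 2^7 = 128
n is even, so center dim = 1
Sum = 256 + 128 + 1 = 385


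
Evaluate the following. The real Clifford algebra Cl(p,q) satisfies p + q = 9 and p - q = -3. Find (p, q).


We need p + q = 9 and p - q = -3.
Adding: 2p = 9 + (-3) = 6, so p = 3.
Then q = 9 - 3 = 6.
(p, q) = (3, 6)


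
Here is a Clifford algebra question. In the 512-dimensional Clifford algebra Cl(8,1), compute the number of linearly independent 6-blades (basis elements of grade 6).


Number of grade-k basis blades in Cl(p,q) with n = p + q is C(n, k).
n = 8 + 1 = 9
C(9, 6) = 9! / (6! * 3!)
= 362880 / (720 * 6)
= 84


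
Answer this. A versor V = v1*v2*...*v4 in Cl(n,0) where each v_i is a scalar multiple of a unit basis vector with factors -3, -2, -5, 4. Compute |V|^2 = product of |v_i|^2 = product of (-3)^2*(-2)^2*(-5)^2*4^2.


Each vector v_i has |v_i|^2 = s_i^2
Squared scales: (-3)^2 = 9, (-2)^2 = 4, (-5)^2 = 25, 4^2 = 16
|V|^2 = 9 * 4 * 25 * 16
= 14400


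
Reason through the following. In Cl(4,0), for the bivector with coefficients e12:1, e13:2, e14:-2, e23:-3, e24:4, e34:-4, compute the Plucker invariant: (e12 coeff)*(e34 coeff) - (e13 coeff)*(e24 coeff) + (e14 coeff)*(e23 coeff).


Plucker relation: af - be + cd
a*f = 1*(-4) = -4
b*e = 2*4 = 8
c*d = (-2)*(-3) = 6
af - be + cd = -4 - 8 + 6
= -6


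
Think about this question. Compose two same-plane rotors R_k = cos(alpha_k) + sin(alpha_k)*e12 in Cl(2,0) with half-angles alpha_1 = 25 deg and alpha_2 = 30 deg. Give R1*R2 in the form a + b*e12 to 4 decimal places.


Same-plane rotors commute and their half-angles add:
R1*R2 = cos(a1 + a2) + sin(a1 + a2)*e12.
a1 + a2 = 25 + 30 = 55 deg
cos(55 deg) = 0.5736
sin(55 deg) = 0.8192
R1*R2 = 0.5736 + 0.8192*e12


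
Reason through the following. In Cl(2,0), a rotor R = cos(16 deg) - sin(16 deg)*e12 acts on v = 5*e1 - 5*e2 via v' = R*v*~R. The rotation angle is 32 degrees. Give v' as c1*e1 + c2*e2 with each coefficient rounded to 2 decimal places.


Rotor R = cos(16deg) - sin(16deg)*e12
Rotation angle theta = 2 * 16 = 32 degrees
v' = R*v*~R rotates v by theta.
cos(32deg) = 0.8480, sin(32deg) = 0.5299
v'_1 = 5*cos(32deg) - (-5)*sin(32deg)
= 5*0.8480 - (-5)*0.5299
= 6.89
v'_2 = 5*sin(32deg) + (-5)*cos(32deg)
= 5*0.5299 + (-5)*0.8480
= -1.59
v' = 6.89*e1 - 1.59*e2


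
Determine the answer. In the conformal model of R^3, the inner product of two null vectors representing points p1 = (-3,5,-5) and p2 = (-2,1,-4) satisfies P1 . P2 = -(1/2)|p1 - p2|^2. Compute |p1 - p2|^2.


p1 - p2 = (-1, 4, -1)
|p1 - p2|^2 = (-1)^2 + 4^2 + (-1)^2
= 1 + 16 + 1
= 18


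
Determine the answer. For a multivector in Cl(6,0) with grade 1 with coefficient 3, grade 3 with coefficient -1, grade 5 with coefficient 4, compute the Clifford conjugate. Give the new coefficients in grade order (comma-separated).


Clifford conjugate sign for grade k: (-1)^(k(k+1)/2)
Grade 1: (-1)^(1*2/2) = (-1)^1 = -1, coeff 3 -> -3
Grade 3: (-1)^(3*4/2) = (-1)^6 = 1, coeff -1 -> -1
Grade 5: (-1)^(5*6/2) = (-1)^15 = -1, coeff 4 -> -4
Conjugated coefficients: -3, -1, -4


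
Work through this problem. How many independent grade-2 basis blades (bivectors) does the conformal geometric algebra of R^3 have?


The conformal model of R^3 uses Cl(4,1) with m = 3 + 2 = 5 generators.
Number of grade-2 blades = C(m, 2) = C(5, 2)
= 5*4/2 = 10


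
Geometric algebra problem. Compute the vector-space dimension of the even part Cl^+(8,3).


Even subalgebra dimension = 2^(n-1)
n = 8 + 3 = 11
2^(11 - 1) = 2^10 = 1024
Verification: sum of C(11,k) for even k = 1 + 55 + 330 + 462 + 165 + 11 = 1024
Result = 1024


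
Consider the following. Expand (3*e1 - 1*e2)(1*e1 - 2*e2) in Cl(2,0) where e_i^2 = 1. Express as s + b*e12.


Expand: (3*e1 - 1*e2)(1*e1 - 2*e2)
= 3*1*e1e1 + 3*(-2)*e1e2 + (-1)*1*e2e1 + (-1)*(-2)*e2e2
Using e1^2 = e2^2 = 1, e2e1 = -e1e2:
Scalar part s = 3*1 + (-1)*(-2) = 3 + 2 = 5
Bivector part b = 3*(-2) - (-1)*1 = -6 - (-1) = -5
uv = 5 - 5*e12


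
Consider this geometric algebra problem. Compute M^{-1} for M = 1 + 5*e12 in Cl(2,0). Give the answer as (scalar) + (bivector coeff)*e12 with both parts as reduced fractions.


M = 1 + 5*e12, where e12^2 = -1.
Since M commutes with its reverse ~M = a - b*e12, M * ~M = a^2 - b^2*e12^2 = a^2 + b^2.
So M^{-1} = ~M / (a^2 + b^2) = (a - b*e12)/(a^2 + b^2).
a^2 + b^2 = 1 + 25 = 26
Scalar part = 1/26 = 1/26
Bivector coeff = -5/26 = -5/26
M^{-1} = 1/26 - 5/26*e12


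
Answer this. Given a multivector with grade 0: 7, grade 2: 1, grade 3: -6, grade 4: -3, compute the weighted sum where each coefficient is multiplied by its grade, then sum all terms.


Grade-weighted sum = sum of grade_k * coefficient_k
0*7 = 0
2*1 = 2
3*(-6) = -18
4*(-3) = -12
Total = 0 + 2 + (-18) + (-12) = -28


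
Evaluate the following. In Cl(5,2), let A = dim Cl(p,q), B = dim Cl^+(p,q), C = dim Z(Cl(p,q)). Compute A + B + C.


n = 5 + 2 = 7
Total dim = 2^7 = 128
Even subalgebra dim = 2^6 = 64
n is odd, so center dim = 2
Sum = 128 + 64 + 2 = 194


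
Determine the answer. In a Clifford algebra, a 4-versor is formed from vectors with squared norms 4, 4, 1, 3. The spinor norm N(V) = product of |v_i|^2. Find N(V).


Spinor norm N(V) = |v1|^2 * |v2|^2 * ... * |v4|^2
= 4 * 4 * 1 * 3
Running product: 4, 16, 16, 48
N(V) = 48


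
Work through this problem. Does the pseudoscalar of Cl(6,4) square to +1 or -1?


The pseudoscalar I = e1...e_n (product of all n generators) of Cl(p,q) satisfies I^2 = (-1)^(q + n(n-1)/2).
p = 6, q = 4, n = p + q = 10
n(n-1)/2 = 10 * 9 / 2 = 45
Exponent = q + n(n-1)/2 = 4 + 45 = 49
I^2 = (-1)^49 = -1


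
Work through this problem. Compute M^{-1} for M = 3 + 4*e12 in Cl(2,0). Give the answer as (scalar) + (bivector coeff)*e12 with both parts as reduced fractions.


M = 3 + 4*e12, where e12^2 = -1.
Since M commutes with its reverse ~M = a - b*e12, M * ~M = a^2 - b^2*e12^2 = a^2 + b^2.
So M^{-1} = ~M / (a^2 + b^2) = (a - b*e12)/(a^2 + b^2).
a^2 + b^2 = 9 + 16 = 25
Scalar part = 3/25 = 3/25
Bivector coeff = -4/25 = -4/25
M^{-1} = 3/25 - 4/25*e12


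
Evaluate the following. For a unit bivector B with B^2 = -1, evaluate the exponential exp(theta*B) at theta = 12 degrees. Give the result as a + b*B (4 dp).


For a unit bivector B with B^2 = -1, the exponential series gives
e^(theta*B) = cos(theta) + sin(theta)*B (the GA analogue of Euler's formula).
theta = 12 degrees = 0.20944 rad
cos(12 deg) = 0.9781
sin(12 deg) = 0.2079
exp(theta*B) = 0.9781 + 0.2079*B


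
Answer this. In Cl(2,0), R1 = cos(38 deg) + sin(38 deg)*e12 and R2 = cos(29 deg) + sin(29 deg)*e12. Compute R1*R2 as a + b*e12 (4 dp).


Same-plane rotors commute and their half-angles add:
R1*R2 = cos(a1 + a2) + sin(a1 + a2)*e12.
a1 + a2 = 38 + 29 = 67 deg
cos(67 deg) = 0.3907
sin(67 deg) = 0.9205
R1*R2 = 0.3907 + 0.9205*e12


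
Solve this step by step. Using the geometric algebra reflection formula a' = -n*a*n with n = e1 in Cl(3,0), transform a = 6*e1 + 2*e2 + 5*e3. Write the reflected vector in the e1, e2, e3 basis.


Reflection formula: a' = -n*a*n, with n = e1 (unit vector, n^2 = 1).
For reflection through hyperplane perp to e1:
The component along e1 flips sign, others stay.
a = (6, 2, 5)
a' = (-6, 2, 5)
a' = -6*e1 + 2*e2 + 5*e3


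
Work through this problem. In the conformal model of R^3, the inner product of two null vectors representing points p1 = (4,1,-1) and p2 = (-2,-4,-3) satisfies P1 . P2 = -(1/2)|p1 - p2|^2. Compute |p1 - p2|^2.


p1 - p2 = (6, 5, 2)
|p1 - p2|^2 = 6^2 + 5^2 + 2^2
= 36 + 25 + 4
= 65


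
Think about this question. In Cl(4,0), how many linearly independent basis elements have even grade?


Even subalgebra dimension = 2^(n-1)
n = 4 + 0 = 4
2^(4 - 1) = 2^3 = 8
Verification: sum of C(4,k) for even k = 1 + 6 + 1 = 8
Result = 8


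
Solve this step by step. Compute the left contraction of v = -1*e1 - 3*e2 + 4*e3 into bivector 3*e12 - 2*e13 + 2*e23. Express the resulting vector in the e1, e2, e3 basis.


Left contraction v _| B = <vB>_1 (grade-1 part of the geometric product vB).
Using e1_|e12 = e2, e2_|e12 = -e1, e1_|e13 = e3, e3_|e13 = -e1, e2_|e23 = e3, e3_|e23 = -e2:
e1 coeff: -v2*b12 - v3*b13 = -(-3)*(3) - (4)*(-2) = 17
e2 coeff: v1*b12 - v3*b23 = (-1)*(3) - (4)*(2) = -11
e3 coeff: v1*b13 + v2*b23 = (-1)*(-2) + (-3)*(2) = -4
v _| B = 17*e1 - 11*e2 - 4*e3


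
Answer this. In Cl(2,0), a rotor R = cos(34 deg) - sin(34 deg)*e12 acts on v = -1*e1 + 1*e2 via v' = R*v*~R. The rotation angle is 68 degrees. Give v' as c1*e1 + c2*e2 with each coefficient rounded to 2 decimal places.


Rotor R = cos(34deg) - sin(34deg)*e12
Rotation angle theta = 2 * 34 = 68 degrees
v' = R*v*~R rotates v by theta.
cos(68deg) = 0.3746, sin(68deg) = 0.9272
v'_1 = -1*cos(68deg) - 1*sin(68deg)
= -1*0.3746 - 1*0.9272
= -1.30
v'_2 = -1*sin(68deg) + 1*cos(68deg)
= -1*0.9272 + 1*0.3746
= -0.55
v' = -1.30*e1 - 0.55*e2


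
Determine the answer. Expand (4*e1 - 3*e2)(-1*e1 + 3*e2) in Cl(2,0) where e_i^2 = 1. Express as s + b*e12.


Expand: (4*e1 - 3*e2)(-1*e1 + 3*e2)
= 4*(-1)*e1e1 + 4*3*e1e2 + (-3)*(-1)*e2e1 + (-3)*3*e2e2
Using e1^2 = e2^2 = 1, e2e1 = -e1e2:
Scalar part s = 4*(-1) + (-3)*3 = -4 + (-9) = -13
Bivector part b = 4*3 - (-3)*(-1) = 12 - 3 = 9
uv = -13 + 9*e12


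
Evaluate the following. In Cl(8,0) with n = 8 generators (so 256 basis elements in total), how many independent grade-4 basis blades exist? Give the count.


Number of grade-k basis blades in Cl(p,q) with n = p + q is C(n, k).
n = 8 + 0 = 8
C(8, 4) = 8! / (4! * 4!)
= 40320 / (24 * 24)
= 70


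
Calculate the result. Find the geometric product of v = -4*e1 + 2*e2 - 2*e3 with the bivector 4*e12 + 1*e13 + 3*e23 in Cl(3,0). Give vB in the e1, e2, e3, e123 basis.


vB has grade-1 (vector) and grade-3 (trivector) parts: vB = (v _| B) + (v ^ B).
Vector part <vB>_1:
  e1: -v2*b12 - v3*b13 = -(2)*(4) - (-2)*(1) = -6
  e2: v1*b12 - v3*b23 = (-4)*(4) - (-2)*(3) = -10
  e3: v1*b13 + v2*b23 = (-4)*(1) + (2)*(3) = 2
Trivector part <vB>_3:
  e123: v1*b23 - v2*b13 + v3*b12 = (-4)*(3) - (2)*(1) + (-2)*(4) = -22
vB = -6*e1 - 10*e2 + 2*e3 - 22*e123


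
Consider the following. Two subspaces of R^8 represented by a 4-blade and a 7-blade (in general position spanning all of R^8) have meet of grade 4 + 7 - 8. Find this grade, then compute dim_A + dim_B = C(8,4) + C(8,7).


Meet grade = grade(A) + grade(B) - n
= 4 + 7 - 8 = 3
C(8,4) = 70
C(8,7) = 8
dim_A + dim_B = 70 + 8 = 78


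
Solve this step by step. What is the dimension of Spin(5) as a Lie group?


Spin(n) double-covers SO(n); both have Lie algebra so(n) of dimension n(n-1)/2.
n = 5
n(n-1) = 5 * 4 = 20
dim Spin(5) = 20/2 = 10


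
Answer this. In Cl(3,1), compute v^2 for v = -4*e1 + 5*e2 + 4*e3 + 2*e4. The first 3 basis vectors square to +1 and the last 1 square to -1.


v^2 = sum of c_i^2 * e_i^2
Positive signature terms (e_i^2 = +1): (-4)^2 + 5^2 + 4^2 = 57
Negative signature terms (e_j^2 = -1): 2^2 = 4
v^2 = 57 - 4 = 53


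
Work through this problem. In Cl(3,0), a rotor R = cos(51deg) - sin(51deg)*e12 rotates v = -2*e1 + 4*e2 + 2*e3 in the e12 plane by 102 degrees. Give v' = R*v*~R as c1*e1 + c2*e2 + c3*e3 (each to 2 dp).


Rotor R = cos(51deg) - sin(51deg)*e12
Rotation angle theta = 2 * 51 = 102 degrees in the e12 plane (e1 -> e2).
The component perpendicular to the plane (e3) is invariant: v'_3 = v3 = 2.00
cos(102deg) = -0.2079, sin(102deg) = 0.9781
v'_1 = v1*cos(theta) - v2*sin(theta) = -2*(-0.2079) - 4*0.9781 = -3.50
v'_2 = v1*sin(theta) + v2*cos(theta) = -2*0.9781 + 4*(-0.2079) = -2.79
v' = -3.50*e1 - 2.79*e2 + 2.00*e3


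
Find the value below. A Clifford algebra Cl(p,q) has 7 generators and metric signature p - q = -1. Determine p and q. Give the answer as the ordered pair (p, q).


We need p + q = 7 and p - q = -1.
Adding: 2p = 7 + (-1) = 6, so p = 3.
Then q = 7 - 3 = 4.
(p, q) = (3, 4)


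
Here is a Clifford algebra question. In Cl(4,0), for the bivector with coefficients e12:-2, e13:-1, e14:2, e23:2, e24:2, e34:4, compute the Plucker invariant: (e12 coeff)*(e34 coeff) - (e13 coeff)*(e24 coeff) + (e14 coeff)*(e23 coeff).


Plucker relation: af - be + cd
a*f = (-2)*4 = -8
b*e = (-1)*2 = -2
c*d = 2*2 = 4
af - be + cd = -8 - (-2) + 4
= -2


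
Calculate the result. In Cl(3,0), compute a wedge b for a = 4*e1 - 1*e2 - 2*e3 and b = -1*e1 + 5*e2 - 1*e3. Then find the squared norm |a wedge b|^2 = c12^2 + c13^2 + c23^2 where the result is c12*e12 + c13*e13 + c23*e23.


a wedge b = (a1*b2 - a2*b1)*e12 + (a1*b3 - a3*b1)*e13 + (a2*b3 - a3*b2)*e23
e12 coeff: 4*5 - (-1)*(-1) = 20 - 1 = 19
e13 coeff: 4*(-1) - (-2)*(-1) = -4 - 2 = -6
e23 coeff: (-1)*(-1) - (-2)*5 = 1 - (-10) = 11
|a wedge b|^2 = 19^2 + (-6)^2 + 11^2
= 361 + 36 + 121
= 518


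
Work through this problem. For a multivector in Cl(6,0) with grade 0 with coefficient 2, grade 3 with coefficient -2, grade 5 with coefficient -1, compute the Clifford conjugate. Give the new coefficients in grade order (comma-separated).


Clifford conjugate sign for grade k: (-1)^(k(k+1)/2)
Grade 0: (-1)^(0*1/2) = (-1)^0 = 1, coeff 2 -> 2
Grade 3: (-1)^(3*4/2) = (-1)^6 = 1, coeff -2 -> -2
Grade 5: (-1)^(5*6/2) = (-1)^15 = -1, coeff -1 -> 1
Conjugated coefficients: 2, -2, 1


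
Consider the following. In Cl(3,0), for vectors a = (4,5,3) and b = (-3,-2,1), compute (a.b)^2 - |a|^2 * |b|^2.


a . b = 4*(-3) + 5*(-2) + 3*1
= -12 + (-10) + 3 = -19
|a|^2 = 4^2 + 5^2 + 3^2 = 50
|b|^2 = (-3)^2 + (-2)^2 + 1^2 = 14
(a.b)^2 = (-19)^2 = 361
|a|^2 * |b|^2 = 50 * 14 = 700
Result = 361 - 700 = -339


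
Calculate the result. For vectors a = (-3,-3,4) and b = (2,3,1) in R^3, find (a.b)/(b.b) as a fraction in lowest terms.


Projection coefficient = (a . b) / (b . b)
a . b = (-3)*2 + (-3)*3 + 4*1
= -6 + (-9) + 4 = -11
b . b = 2^2 + 3^2 + 1^2
= 4 + 9 + 1 = 14
Coefficient = -11/14
In lowest terms: -11/14


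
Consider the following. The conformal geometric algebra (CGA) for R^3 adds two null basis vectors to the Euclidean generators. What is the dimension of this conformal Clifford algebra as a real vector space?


The conformal model of R^3 uses Cl(4,1): the 3 Euclidean generators plus two extra orthogonal generators e+ (e+^2 = +1) and e- (e-^2 = -1), from which the null vectors e0, einf are built.
Number of generators m = 3 + 2 = 5.
dim Cl(p,q) = 2^m = 2^5 = 32


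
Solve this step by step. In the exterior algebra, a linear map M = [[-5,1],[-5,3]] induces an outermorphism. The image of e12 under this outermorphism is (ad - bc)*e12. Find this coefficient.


The outermorphism of a linear map f sends e1^e2 to f(e1)^f(e2).
f(e1) = -5*e1 - 5*e2
f(e2) = 1*e1 + 3*e2
f(e1) ^ f(e2) = (-5*e1 - 5*e2) ^ (1*e1 + 3*e2)
= (-5)*3*e12 + (-5)*1*e21
= (-15 - (-5))*e12
= -10*e12
Coefficient = -10


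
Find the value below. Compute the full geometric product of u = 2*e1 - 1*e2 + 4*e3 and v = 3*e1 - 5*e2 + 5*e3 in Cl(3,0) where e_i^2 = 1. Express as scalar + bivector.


In Cl(3,0): e_i^2 = 1, e_ie_j = -e_je_i for i != j.
Scalar part = u . v = 2*3 + (-1)*(-5) + 4*5
= 6 + 5 + 20 = 31
e12 coeff = 2*(-5) - (-1)*3 = -10 - (-3) = -7
e13 coeff = 2*5 - 4*3 = 10 - 12 = -2
e23 coeff = (-1)*5 - 4*(-5) = -5 - (-20) = 15
uv = 31 - 7*e12 - 2*e13 + 15*e23


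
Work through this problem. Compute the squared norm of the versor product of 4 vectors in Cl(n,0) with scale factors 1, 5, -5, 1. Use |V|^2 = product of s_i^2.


Each vector v_i has |v_i|^2 = s_i^2
Squared scales: 1^2 = 1, 5^2 = 25, (-5)^2 = 25, 1^2 = 1
|V|^2 = 1 * 25 * 25 * 1
= 625


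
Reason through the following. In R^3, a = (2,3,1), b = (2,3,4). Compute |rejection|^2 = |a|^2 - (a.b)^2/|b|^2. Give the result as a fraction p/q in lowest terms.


|a|^2 = 2^2 + 3^2 + 1^2 = 14
|b|^2 = 2^2 + 3^2 + 4^2 = 29
a . b = 2*2 + 3*3 + 1*4 = 17
(a.b)^2 = 17^2 = 289
|rej|^2 = 14 - 289/29
= (406 - 289)/29
= 117/29
In lowest terms: 117/29


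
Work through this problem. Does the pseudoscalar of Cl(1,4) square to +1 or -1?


The pseudoscalar I = e1...e_n (product of all n generators) of Cl(p,q) satisfies I^2 = (-1)^(q + n(n-1)/2).
p = 1, q = 4, n = p + q = 5
n(n-1)/2 = 5 * 4 / 2 = 10
Exponent = q + n(n-1)/2 = 4 + 10 = 14
I^2 = (-1)^14 = +1


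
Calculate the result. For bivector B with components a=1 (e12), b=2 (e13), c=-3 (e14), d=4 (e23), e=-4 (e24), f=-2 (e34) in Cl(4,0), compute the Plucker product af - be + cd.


Plucker relation: af - be + cd
a*f = 1*(-2) = -2
b*e = 2*(-4) = -8
c*d = (-3)*4 = -12
af - be + cd = -2 - (-8) + (-12)
= -6


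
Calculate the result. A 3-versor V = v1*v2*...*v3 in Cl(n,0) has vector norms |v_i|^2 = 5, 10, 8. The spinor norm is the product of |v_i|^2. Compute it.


Spinor norm N(V) = |v1|^2 * |v2|^2 * ... * |v3|^2
= 5 * 10 * 8
Running product: 5, 50, 400
N(V) = 400


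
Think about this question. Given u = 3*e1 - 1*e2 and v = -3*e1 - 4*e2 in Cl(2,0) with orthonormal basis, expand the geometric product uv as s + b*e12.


Expand: (3*e1 - 1*e2)(-3*e1 - 4*e2)
= 3*(-3)*e1e1 + 3*(-4)*e1e2 + (-1)*(-3)*e2e1 + (-1)*(-4)*e2e2
Using e1^2 = e2^2 = 1, e2e1 = -e1e2:
Scalar part s = 3*(-3) + (-1)*(-4) = -9 + 4 = -5
Bivector part b = 3*(-4) - (-1)*(-3) = -12 - 3 = -15
uv = -5 - 15*e12


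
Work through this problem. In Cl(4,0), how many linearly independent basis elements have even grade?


Even subalgebra dimension = 2^(n-1)
n = 4 + 0 = 4
2^(4 - 1) = 2^3 = 8
Verification: sum of C(4,k) for even k = 1 + 6 + 1 = 8
Result = 8


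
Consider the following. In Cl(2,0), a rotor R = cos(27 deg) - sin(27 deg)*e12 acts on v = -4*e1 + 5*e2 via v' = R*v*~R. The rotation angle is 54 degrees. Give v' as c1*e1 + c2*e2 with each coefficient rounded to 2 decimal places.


Rotor R = cos(27deg) - sin(27deg)*e12
Rotation angle theta = 2 * 27 = 54 degrees
v' = R*v*~R rotates v by theta.
cos(54deg) = 0.5878, sin(54deg) = 0.8090
v'_1 = -4*cos(54deg) - 5*sin(54deg)
= -4*0.5878 - 5*0.8090
= -6.40
v'_2 = -4*sin(54deg) + 5*cos(54deg)
= -4*0.8090 + 5*0.5878
= -0.30
v' = -6.40*e1 - 0.30*e2


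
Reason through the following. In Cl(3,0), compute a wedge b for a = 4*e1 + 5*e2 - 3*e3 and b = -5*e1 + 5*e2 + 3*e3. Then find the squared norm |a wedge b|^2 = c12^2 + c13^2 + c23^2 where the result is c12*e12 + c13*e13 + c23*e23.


a wedge b = (a1*b2 - a2*b1)*e12 + (a1*b3 - a3*b1)*e13 + (a2*b3 - a3*b2)*e23
e12 coeff: 4*5 - 5*(-5) = 20 - (-25) = 45
e13 coeff: 4*3 - (-3)*(-5) = 12 - 15 = -3
e23 coeff: 5*3 - (-3)*5 = 15 - (-15) = 30
|a wedge b|^2 = 45^2 + (-3)^2 + 30^2
= 2025 + 9 + 900
= 2934


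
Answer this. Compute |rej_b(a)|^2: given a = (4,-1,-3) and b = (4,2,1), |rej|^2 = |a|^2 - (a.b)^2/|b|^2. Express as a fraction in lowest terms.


|a|^2 = 4^2 + (-1)^2 + (-3)^2 = 26
|b|^2 = 4^2 + 2^2 + 1^2 = 21
a . b = 4*4 + (-1)*2 + (-3)*1 = 11
(a.b)^2 = 11^2 = 121
|rej|^2 = 26 - 121/21
= (546 - 121)/21
= 425/21
In lowest terms: 425/21


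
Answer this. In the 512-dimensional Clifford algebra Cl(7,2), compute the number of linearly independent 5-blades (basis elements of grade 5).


Number of grade-k basis blades in Cl(p,q) with n = p + q is C(n, k).
n = 7 + 2 = 9
C(9, 5) = 9! / (5! * 4!)
= 362880 / (120 * 24)
= 126


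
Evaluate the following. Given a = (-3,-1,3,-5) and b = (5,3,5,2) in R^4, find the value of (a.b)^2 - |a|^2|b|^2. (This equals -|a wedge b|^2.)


a . b = (-3)*5 + (-1)*3 + 3*5 + (-5)*2
= -15 + (-3) + 15 + (-10) = -13
|a|^2 = (-3)^2 + (-1)^2 + 3^2 + (-5)^2 = 44
|b|^2 = 5^2 + 3^2 + 5^2 + 2^2 = 63
(a.b)^2 = (-13)^2 = 169
|a|^2 * |b|^2 = 44 * 63 = 2772
Result = 169 - 2772 = -2603


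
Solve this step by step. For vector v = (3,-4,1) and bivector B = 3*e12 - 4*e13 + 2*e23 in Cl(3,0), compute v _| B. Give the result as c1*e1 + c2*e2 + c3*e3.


Left contraction v _| B = <vB>_1 (grade-1 part of the geometric product vB).
Using e1_|e12 = e2, e2_|e12 = -e1, e1_|e13 = e3, e3_|e13 = -e1, e2_|e23 = e3, e3_|e23 = -e2:
e1 coeff: -v2*b12 - v3*b13 = -(-4)*(3) - (1)*(-4) = 16
e2 coeff: v1*b12 - v3*b23 = (3)*(3) - (1)*(2) = 7
e3 coeff: v1*b13 + v2*b23 = (3)*(-4) + (-4)*(2) = -20
v _| B = 16*e1 + 7*e2 - 20*e3


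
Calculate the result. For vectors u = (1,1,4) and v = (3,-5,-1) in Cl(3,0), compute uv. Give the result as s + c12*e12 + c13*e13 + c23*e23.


In Cl(3,0): e_i^2 = 1, e_ie_j = -e_je_i for i != j.
Scalar part = u . v = 1*3 + 1*(-5) + 4*(-1)
= 3 + (-5) + (-4) = -6
e12 coeff = 1*(-5) - 1*3 = -5 - 3 = -8
e13 coeff = 1*(-1) - 4*3 = -1 - 12 = -13
e23 coeff = 1*(-1) - 4*(-5) = -1 - (-20) = 19
uv = -6 - 8*e12 - 13*e13 + 19*e23


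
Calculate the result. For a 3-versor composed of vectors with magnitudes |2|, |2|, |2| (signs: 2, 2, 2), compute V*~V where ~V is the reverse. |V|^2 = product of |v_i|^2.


Each vector v_i has |v_i|^2 = s_i^2
Squared scales: 2^2 = 4, 2^2 = 4, 2^2 = 4
|V|^2 = 4 * 4 * 4
= 64


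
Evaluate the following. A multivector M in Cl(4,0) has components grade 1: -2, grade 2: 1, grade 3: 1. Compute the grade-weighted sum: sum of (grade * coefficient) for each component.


Grade-weighted sum = sum of grade_k * coefficient_k
1*(-2) = -2
2*1 = 2
3*1 = 3
Total = -2 + 2 + 3 = 3


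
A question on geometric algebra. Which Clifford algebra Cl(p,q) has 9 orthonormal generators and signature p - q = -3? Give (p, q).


We need p + q = 9 and p - q = -3.
Adding: 2p = 9 + (-3) = 6, so p = 3.
Then q = 9 - 3 = 6.
(p, q) = (3, 6)


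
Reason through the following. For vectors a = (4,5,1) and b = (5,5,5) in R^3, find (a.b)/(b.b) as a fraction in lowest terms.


Projection coefficient = (a . b) / (b . b)
a . b = 4*5 + 5*5 + 1*5
= 20 + 25 + 5 = 50
b . b = 5^2 + 5^2 + 5^2
= 25 + 25 + 25 = 75
Coefficient = 50/75
In lowest terms: 2/3


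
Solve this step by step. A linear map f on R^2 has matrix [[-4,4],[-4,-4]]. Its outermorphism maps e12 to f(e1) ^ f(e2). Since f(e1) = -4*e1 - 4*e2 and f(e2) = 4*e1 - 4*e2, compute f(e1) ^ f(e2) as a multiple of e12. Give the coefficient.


The outermorphism of a linear map f sends e1^e2 to f(e1)^f(e2).
f(e1) = -4*e1 - 4*e2
f(e2) = 4*e1 - 4*e2
f(e1) ^ f(e2) = (-4*e1 - 4*e2) ^ (4*e1 - 4*e2)
= (-4)*(-4)*e12 + (-4)*4*e21
= (16 - (-16))*e12
= 32*e12
Coefficient = 32


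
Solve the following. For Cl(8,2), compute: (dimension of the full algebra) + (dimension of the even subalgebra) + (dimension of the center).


n = 8 + 2 = 10
Total dim = 2^10 = 1024
Even subalgebra dim = 2^9 = 512
n is even, so center dim = 1
Sum = 1024 + 512 + 1 = 1537


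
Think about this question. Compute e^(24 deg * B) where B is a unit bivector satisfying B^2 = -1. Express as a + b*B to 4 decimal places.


For a unit bivector B with B^2 = -1, the exponential series gives
e^(theta*B) = cos(theta) + sin(theta)*B (the GA analogue of Euler's formula).
theta = 24 degrees = 0.418879 rad
cos(24 deg) = 0.9135
sin(24 deg) = 0.4067
exp(theta*B) = 0.9135 + 0.4067*B


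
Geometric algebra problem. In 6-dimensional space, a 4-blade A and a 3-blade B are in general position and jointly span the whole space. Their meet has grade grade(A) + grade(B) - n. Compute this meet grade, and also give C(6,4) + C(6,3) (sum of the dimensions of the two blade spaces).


Meet grade = grade(A) + grade(B) - n
= 4 + 3 - 6 = 1
C(6,4) = 15
C(6,3) = 20
dim_A + dim_B = 15 + 20 = 35


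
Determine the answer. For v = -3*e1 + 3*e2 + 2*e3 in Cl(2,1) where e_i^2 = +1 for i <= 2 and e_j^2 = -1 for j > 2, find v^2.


v^2 = sum of c_i^2 * e_i^2
Positive signature terms (e_i^2 = +1): (-3)^2 + 3^2 = 18
Negative signature terms (e_j^2 = -1): 2^2 = 4
v^2 = 18 - 4 = 14


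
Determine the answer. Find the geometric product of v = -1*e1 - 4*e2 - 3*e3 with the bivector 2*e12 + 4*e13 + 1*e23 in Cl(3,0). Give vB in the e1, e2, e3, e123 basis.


vB has grade-1 (vector) and grade-3 (trivector) parts: vB = (v _| B) + (v ^ B).
Vector part <vB>_1:
  e1: -v2*b12 - v3*b13 = -(-4)*(2) - (-3)*(4) = 20
  e2: v1*b12 - v3*b23 = (-1)*(2) - (-3)*(1) = 1
  e3: v1*b13 + v2*b23 = (-1)*(4) + (-4)*(1) = -8
Trivector part <vB>_3:
  e123: v1*b23 - v2*b13 + v3*b12 = (-1)*(1) - (-4)*(4) + (-3)*(2) = 9
vB = 20*e1 + 1*e2 - 8*e3 + 9*e123


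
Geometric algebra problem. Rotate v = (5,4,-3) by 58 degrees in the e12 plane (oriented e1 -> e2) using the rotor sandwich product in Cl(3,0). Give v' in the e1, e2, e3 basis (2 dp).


Rotor R = cos(29deg) - sin(29deg)*e12
Rotation angle theta = 2 * 29 = 58 degrees in the e12 plane (e1 -> e2).
The component perpendicular to the plane (e3) is invariant: v'_3 = v3 = -3.00
cos(58deg) = 0.5299, sin(58deg) = 0.8480
v'_1 = v1*cos(theta) - v2*sin(theta) = 5*0.5299 - 4*0.8480 = -0.74
v'_2 = v1*sin(theta) + v2*cos(theta) = 5*0.8480 + 4*0.5299 = 6.36
v' = -0.74*e1 + 6.36*e2 - 3.00*e3


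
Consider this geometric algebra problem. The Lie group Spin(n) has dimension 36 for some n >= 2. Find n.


dim Spin(n) = dim so(n) = n(n-1)/2.
Solve n(n-1)/2 = 36, i.e. n^2 - n - 72 = 0.
Discriminant = 1 + 8*36 = 289
n = (1 + sqrt(289))/2 = (1 + 17)/2 = 9


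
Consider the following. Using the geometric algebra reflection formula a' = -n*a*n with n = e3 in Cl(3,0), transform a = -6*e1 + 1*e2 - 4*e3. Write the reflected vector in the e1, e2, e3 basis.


Reflection formula: a' = -n*a*n, with n = e3 (unit vector, n^2 = 1).
For reflection through hyperplane perp to e3:
The component along e3 flips sign, others stay.
a = (-6, 1, -4)
a' = (-6, 1, 4)
a' = -6*e1 + 1*e2 + 4*e3


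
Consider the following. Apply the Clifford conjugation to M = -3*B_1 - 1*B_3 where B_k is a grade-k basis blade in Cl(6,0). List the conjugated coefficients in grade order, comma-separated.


Clifford conjugate sign for grade k: (-1)^(k(k+1)/2)
Grade 1: (-1)^(1*2/2) = (-1)^1 = -1, coeff -3 -> 3
Grade 3: (-1)^(3*4/2) = (-1)^6 = 1, coeff -1 -> -1
Conjugated coefficients: 3, -1


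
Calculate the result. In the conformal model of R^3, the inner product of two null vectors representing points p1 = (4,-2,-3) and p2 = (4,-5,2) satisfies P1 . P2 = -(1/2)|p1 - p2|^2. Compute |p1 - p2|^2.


p1 - p2 = (0, 3, -5)
|p1 - p2|^2 = 0^2 + 3^2 + (-5)^2
= 0 + 9 + 25
= 34


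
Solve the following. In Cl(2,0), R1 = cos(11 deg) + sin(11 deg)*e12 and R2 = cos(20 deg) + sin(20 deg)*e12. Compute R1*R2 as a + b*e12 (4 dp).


Same-plane rotors commute and their half-angles add:
R1*R2 = cos(a1 + a2) + sin(a1 + a2)*e12.
a1 + a2 = 11 + 20 = 31 deg
cos(31 deg) = 0.8572
sin(31 deg) = 0.5150
R1*R2 = 0.8572 + 0.5150*e12


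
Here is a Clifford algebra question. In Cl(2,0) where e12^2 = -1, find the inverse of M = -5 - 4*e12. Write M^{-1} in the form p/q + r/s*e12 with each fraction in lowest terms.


M = -5 - 4*e12, where e12^2 = -1.
Since M commutes with its reverse ~M = a - b*e12, M * ~M = a^2 - b^2*e12^2 = a^2 + b^2.
So M^{-1} = ~M / (a^2 + b^2) = (a - b*e12)/(a^2 + b^2).
a^2 + b^2 = 25 + 16 = 41
Scalar part = -5/41 = -5/41
Bivector coeff = 4/41 = 4/41
M^{-1} = -5/41 + 4/41*e12


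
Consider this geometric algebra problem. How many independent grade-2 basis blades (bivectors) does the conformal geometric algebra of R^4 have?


The conformal model of R^4 uses Cl(5,1) with m = 4 + 2 = 6 generators.
Number of grade-2 blades = C(m, 2) = C(6, 2)
= 6*5/2 = 15


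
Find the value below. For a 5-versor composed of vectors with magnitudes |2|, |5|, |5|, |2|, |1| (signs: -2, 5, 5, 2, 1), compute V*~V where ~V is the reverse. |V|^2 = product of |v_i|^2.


Each vector v_i has |v_i|^2 = s_i^2
Squared scales: (-2)^2 = 4, 5^2 = 25, 5^2 = 25, 2^2 = 4, 1^2 = 1
|V|^2 = 4 * 25 * 25 * 4 * 1
= 10000


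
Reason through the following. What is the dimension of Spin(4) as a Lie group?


Spin(n) double-covers SO(n); both have Lie algebra so(n) of dimension n(n-1)/2.
n = 4
n(n-1) = 4 * 3 = 12
dim Spin(4) = 12/2 = 6


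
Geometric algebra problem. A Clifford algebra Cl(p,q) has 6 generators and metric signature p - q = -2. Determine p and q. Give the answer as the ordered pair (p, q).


We need p + q = 6 and p - q = -2.
Adding: 2p = 6 + (-2) = 4, so p = 2.
Then q = 6 - 2 = 4.
(p, q) = (2, 4)


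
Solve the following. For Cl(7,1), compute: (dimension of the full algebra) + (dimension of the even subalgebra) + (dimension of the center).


n = 7 + 1 = 8
Total dim = 2^8 = 256
Even subalgebra dim = 2^7 = 128
n is even, so center dim = 1
Sum = 256 + 128 + 1 = 385


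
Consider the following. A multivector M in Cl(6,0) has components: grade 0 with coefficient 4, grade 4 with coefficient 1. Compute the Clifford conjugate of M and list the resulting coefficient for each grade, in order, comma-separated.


Clifford conjugate sign for grade k: (-1)^(k(k+1)/2)
Grade 0: (-1)^(0*1/2) = (-1)^0 = 1, coeff 4 -> 4
Grade 4: (-1)^(4*5/2) = (-1)^10 = 1, coeff 1 -> 1
Conjugated coefficients: 4, 1


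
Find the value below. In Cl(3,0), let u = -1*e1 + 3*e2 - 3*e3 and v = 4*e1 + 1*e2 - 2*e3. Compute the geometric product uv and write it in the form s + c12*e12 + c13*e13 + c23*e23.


In Cl(3,0): e_i^2 = 1, e_ie_j = -e_je_i for i != j.
Scalar part = u . v = (-1)*4 + 3*1 + (-3)*(-2)
= -4 + 3 + 6 = 5
e12 coeff = (-1)*1 - 3*4 = -1 - 12 = -13
e13 coeff = (-1)*(-2) - (-3)*4 = 2 - (-12) = 14
e23 coeff = 3*(-2) - (-3)*1 = -6 - (-3) = -3
uv = 5 - 13*e12 + 14*e13 - 3*e23


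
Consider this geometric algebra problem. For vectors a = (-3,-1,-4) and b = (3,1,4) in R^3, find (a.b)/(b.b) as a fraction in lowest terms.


Projection coefficient = (a . b) / (b . b)
a . b = (-3)*3 + (-1)*1 + (-4)*4
= -9 + (-1) + (-16) = -26
b . b = 3^2 + 1^2 + 4^2
= 9 + 1 + 16 = 26
Coefficient = -26/26
In lowest terms: -1/1


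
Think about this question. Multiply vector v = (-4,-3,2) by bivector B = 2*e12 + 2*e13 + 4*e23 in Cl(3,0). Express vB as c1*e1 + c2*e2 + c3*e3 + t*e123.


vB has grade-1 (vector) and grade-3 (trivector) parts: vB = (v _| B) + (v ^ B).
Vector part <vB>_1:
  e1: -v2*b12 - v3*b13 = -(-3)*(2) - (2)*(2) = 2
  e2: v1*b12 - v3*b23 = (-4)*(2) - (2)*(4) = -16
  e3: v1*b13 + v2*b23 = (-4)*(2) + (-3)*(4) = -20
Trivector part <vB>_3:
  e123: v1*b23 - v2*b13 + v3*b12 = (-4)*(4) - (-3)*(2) + (2)*(2) = -6
vB = 2*e1 - 16*e2 - 20*e3 - 6*e123


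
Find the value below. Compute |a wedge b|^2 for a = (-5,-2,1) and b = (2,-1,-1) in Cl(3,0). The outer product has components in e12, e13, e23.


a wedge b = (a1*b2 - a2*b1)*e12 + (a1*b3 - a3*b1)*e13 + (a2*b3 - a3*b2)*e23
e12 coeff: (-5)*(-1) - (-2)*2 = 5 - (-4) = 9
e13 coeff: (-5)*(-1) - 1*2 = 5 - 2 = 3
e23 coeff: (-2)*(-1) - 1*(-1) = 2 - (-1) = 3
|a wedge b|^2 = 9^2 + 3^2 + 3^2
= 81 + 9 + 9
= 99


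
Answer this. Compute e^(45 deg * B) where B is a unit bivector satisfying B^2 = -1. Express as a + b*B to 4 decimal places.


For a unit bivector B with B^2 = -1, the exponential series gives
e^(theta*B) = cos(theta) + sin(theta)*B (the GA analogue of Euler's formula).
theta = 45 degrees = 0.785398 rad
cos(45 deg) = 0.7071
sin(45 deg) = 0.7071
exp(theta*B) = 0.7071 + 0.7071*B


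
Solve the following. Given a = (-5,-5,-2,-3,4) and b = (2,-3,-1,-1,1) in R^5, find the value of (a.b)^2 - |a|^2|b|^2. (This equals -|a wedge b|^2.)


a . b = (-5)*2 + (-5)*(-3) + (-2)*(-1) + (-3)*(-1) + 4*1
= -10 + 15 + 2 + 3 + 4 = 14
|a|^2 = (-5)^2 + (-5)^2 + (-2)^2 + (-3)^2 + 4^2 = 79
|b|^2 = 2^2 + (-3)^2 + (-1)^2 + (-1)^2 + 1^2 = 16
(a.b)^2 = 14^2 = 196
|a|^2 * |b|^2 = 79 * 16 = 1264
Result = 196 - 1264 = -1068


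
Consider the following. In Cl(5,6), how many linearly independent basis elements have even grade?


Even subalgebra dimension = 2^(n-1)
n = 5 + 6 = 11
2^(11 - 1) = 2^10 = 1024
Verification: sum of C(11,k) for even k = 1 + 55 + 330 + 462 + 165 + 11 = 1024
Result = 1024


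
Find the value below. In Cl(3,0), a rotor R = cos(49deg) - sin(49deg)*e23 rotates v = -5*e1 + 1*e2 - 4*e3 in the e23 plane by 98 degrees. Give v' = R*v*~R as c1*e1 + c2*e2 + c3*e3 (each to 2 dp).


Rotor R = cos(49deg) - sin(49deg)*e23
Rotation angle theta = 2 * 49 = 98 degrees in the e23 plane (e2 -> e3).
The component perpendicular to the plane (e1) is invariant: v'_1 = v1 = -5.00
cos(98deg) = -0.1392, sin(98deg) = 0.9903
v'_2 = v2*cos(theta) - v3*sin(theta) = 1*(-0.1392) - (-4)*0.9903 = 3.82
v'_3 = v2*sin(theta) + v3*cos(theta) = 1*0.9903 + (-4)*(-0.1392) = 1.55
v' = -5.00*e1 + 3.82*e2 + 1.55*e3


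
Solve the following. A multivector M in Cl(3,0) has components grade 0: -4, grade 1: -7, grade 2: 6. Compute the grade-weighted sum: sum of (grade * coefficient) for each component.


Grade-weighted sum = sum of grade_k * coefficient_k
0*(-4) = 0
1*(-7) = -7
2*6 = 12
Total = 0 + (-7) + 12 = 5


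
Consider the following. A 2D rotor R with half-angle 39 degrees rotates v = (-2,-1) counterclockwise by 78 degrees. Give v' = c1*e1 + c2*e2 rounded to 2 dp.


Rotor R = cos(39deg) - sin(39deg)*e12
Rotation angle theta = 2 * 39 = 78 degrees
v' = R*v*~R rotates v by theta.
cos(78deg) = 0.2079, sin(78deg) = 0.9781
v'_1 = -2*cos(78deg) - (-1)*sin(78deg)
= -2*0.2079 - (-1)*0.9781
= 0.56
v'_2 = -2*sin(78deg) + (-1)*cos(78deg)
= -2*0.9781 + (-1)*0.2079
= -2.16
v' = 0.56*e1 - 2.16*e2


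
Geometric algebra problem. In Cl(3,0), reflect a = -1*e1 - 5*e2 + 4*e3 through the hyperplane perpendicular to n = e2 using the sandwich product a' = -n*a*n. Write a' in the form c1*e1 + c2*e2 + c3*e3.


Reflection formula: a' = -n*a*n, with n = e2 (unit vector, n^2 = 1).
For reflection through hyperplane perp to e2:
The component along e2 flips sign, others stay.
a = (-1, -5, 4)
a' = (-1, 5, 4)
a' = -1*e1 + 5*e2 + 4*e3


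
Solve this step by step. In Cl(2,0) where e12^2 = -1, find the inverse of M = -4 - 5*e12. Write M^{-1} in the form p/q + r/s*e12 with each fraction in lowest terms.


M = -4 - 5*e12, where e12^2 = -1.
Since M commutes with its reverse ~M = a - b*e12, M * ~M = a^2 - b^2*e12^2 = a^2 + b^2.
So M^{-1} = ~M / (a^2 + b^2) = (a - b*e12)/(a^2 + b^2).
a^2 + b^2 = 16 + 25 = 41
Scalar part = -4/41 = -4/41
Bivector coeff = 5/41 = 5/41
M^{-1} = -4/41 + 5/41*e12
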